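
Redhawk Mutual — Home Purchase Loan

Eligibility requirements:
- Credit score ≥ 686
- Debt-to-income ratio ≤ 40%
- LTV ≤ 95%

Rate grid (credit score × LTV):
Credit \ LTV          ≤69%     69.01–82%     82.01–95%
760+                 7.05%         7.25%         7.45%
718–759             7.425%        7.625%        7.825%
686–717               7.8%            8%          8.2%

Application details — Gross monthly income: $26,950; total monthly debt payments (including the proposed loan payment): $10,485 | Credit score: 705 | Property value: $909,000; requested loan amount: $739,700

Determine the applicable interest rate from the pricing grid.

8%

Credit score 705 ≥ 686; DTI: 10,485 ÷ 26,950 = 38.9%, within the 40% cap
LTV: 739,700 ÷ 909,000 = 81.4%, within 95% cap
Score 705 is in the 686–717 band; LTV 81.4% is in the 69.01–82% band → 8%.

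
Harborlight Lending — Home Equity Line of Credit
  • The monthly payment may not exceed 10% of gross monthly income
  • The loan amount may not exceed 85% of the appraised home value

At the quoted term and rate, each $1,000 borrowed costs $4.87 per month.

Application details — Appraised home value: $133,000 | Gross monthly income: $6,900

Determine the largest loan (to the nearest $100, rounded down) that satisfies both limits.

$113,000

Payment cap: 10% × $6,900 = $690/month.
At $4.87 per $1,000, that supports 690/4.87 × 1,000 ≈ $141,683 → $141,600.
LTV cap: 85% × $133,000 = $113,050 → $113,000.
Binding constraint: loan-to-value.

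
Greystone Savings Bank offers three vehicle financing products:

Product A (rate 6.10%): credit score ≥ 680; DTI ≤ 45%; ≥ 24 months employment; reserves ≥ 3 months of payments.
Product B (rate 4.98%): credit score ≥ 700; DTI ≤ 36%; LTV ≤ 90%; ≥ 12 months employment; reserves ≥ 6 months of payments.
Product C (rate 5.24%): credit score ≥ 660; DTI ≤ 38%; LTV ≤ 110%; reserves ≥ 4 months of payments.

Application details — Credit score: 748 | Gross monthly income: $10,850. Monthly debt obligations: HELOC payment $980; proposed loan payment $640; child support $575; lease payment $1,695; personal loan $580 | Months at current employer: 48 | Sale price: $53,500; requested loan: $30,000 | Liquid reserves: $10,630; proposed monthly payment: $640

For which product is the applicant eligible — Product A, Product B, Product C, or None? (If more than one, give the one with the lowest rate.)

Total debts = (980 + 640 + 575 + 1,695 + 580) = 4,470; DTI = 4,470/10,850 = 41.2%.
LTV = 30,000/53,500 = 56.1%.
Reserves = 10,630/640 = 16.6 months.
Product A: score 748 ≥ 680; DTI 41.2% ≤ 45%; employment 48 ≥ 24 mo; reserves 16.6 ≥ 3 mo → qualifies.
Product B: score 748 ≥ 700; DTI 41.2% > 36%; LTV 56.1% ≤ 90%; employment 48 ≥ 12 mo; reserves 16.6 ≥ 6 mo → does not qualify.
Product C: score 748 ≥ 660; DTI 41.2% > 38%; LTV 56.1% ≤ 110%; reserves 16.6 ≥ 4 mo → does not qualify.

Product A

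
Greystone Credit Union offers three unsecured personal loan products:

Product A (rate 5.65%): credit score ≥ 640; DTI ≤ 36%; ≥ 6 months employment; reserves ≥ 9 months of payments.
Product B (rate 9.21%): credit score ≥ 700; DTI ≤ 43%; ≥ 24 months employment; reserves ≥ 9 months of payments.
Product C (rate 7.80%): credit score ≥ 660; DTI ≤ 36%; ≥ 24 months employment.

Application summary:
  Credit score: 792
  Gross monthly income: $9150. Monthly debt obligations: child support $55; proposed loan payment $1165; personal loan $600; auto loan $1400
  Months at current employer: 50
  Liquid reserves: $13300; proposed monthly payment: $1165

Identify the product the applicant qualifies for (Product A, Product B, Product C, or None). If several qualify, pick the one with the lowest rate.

Total debts = (55 + 1,165 + 600 + 1,400) = 3,220; DTI = 3,220/9,150 = 35.2%.
Reserves = 13,300/1,165 = 11.4 months.
Product A: score 792 ≥ 640; DTI 35.2% ≤ 36%; employment 50 ≥ 6 mo; reserves 11.4 ≥ 9 mo → qualifies.
Product B: score 792 ≥ 700; DTI 35.2% ≤ 43%; employment 50 ≥ 24 mo; reserves 11.4 ≥ 9 mo → qualifies.
Product C: score 792 ≥ 660; DTI 35.2% ≤ 36%; employment 50 ≥ 24 mo → qualifies.
Qualifying: Product A, Product B, Product C. Lowest rate is 5.65% → Product A.

Product A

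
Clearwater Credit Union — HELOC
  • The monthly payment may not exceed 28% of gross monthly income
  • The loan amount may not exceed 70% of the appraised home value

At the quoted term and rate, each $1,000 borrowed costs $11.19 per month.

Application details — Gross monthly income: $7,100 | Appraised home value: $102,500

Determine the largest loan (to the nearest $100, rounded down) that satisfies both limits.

$71,700

Payment cap: 28% × $7,100 = $1,988/month.
At $11.19 per $1,000, that supports 1,988/11.19 × 1,000 ≈ $177,658 → $177,600.
LTV cap: 70% × $102,500 = $71,750 → $71,700.
Binding constraint: loan-to-value.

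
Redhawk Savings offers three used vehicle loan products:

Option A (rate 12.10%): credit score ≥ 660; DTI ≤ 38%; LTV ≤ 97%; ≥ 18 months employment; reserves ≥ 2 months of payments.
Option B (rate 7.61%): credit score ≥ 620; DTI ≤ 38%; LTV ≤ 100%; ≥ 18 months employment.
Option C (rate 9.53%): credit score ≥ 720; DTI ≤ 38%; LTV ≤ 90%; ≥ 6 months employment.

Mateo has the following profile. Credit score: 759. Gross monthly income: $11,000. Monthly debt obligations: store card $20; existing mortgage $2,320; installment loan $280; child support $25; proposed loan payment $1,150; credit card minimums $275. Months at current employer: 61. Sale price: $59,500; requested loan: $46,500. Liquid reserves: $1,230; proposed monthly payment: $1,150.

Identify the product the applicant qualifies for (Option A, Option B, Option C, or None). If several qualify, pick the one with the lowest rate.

Total debts = (20 + 2,320 + 280 + 25 + 1,150 + 275) = 4,070; DTI = 4,070/11,000 = 37%.
LTV = 46,500/59,500 = 78.2%.
Reserves = 1,230/1,150 = 1.1 months.
Option A: score 759 ≥ 660; DTI 37% ≤ 38%; LTV 78.2% ≤ 97%; employment 61 ≥ 18 mo; reserves 1.1 < 2 mo → does not qualify.
Option B: score 759 ≥ 620; DTI 37% ≤ 38%; LTV 78.2% ≤ 100%; employment 61 ≥ 18 mo → qualifies.
Option C: score 759 ≥ 720; DTI 37% ≤ 38%; LTV 78.2% ≤ 90%; employment 61 ≥ 6 mo → qualifies.
Qualifying: Option B, Option C. Lowest rate is 7.61% → Option B.

Option B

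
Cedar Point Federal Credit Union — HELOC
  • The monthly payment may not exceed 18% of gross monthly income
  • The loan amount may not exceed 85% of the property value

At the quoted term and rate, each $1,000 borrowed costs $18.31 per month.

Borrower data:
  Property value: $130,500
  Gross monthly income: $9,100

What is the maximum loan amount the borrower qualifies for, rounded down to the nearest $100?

$89,400

Payment cap: 18% × $9,100 = $1,638/month.
At $18.31 per $1,000, that supports 1,638/18.31 × 1,000 ≈ $89,459 → $89,400.
LTV cap: 85% × $130,500 = $110,925 → $110,900.
Binding constraint: payment-to-income.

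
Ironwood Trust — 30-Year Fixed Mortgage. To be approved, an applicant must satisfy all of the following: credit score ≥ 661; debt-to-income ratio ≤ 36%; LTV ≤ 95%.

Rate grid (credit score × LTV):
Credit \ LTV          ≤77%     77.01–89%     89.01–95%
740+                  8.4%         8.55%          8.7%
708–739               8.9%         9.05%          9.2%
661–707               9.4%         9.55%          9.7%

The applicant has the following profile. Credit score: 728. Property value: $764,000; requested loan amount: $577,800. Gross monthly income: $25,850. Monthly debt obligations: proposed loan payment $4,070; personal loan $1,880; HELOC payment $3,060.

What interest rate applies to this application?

8.9%

Credit score 728 ≥ 661; Total monthly debts = (4,070 + 1,880 + 3,060) = 9,010. DTI = 9,010/25,850 = 34.9% ≤ 36%
Loan-to-value = 577,800/764,000 = 75.6% — pass (95% max)
Score 728 is in the 708–739 band; LTV 75.6% is in the ≤77% band → 8.9%.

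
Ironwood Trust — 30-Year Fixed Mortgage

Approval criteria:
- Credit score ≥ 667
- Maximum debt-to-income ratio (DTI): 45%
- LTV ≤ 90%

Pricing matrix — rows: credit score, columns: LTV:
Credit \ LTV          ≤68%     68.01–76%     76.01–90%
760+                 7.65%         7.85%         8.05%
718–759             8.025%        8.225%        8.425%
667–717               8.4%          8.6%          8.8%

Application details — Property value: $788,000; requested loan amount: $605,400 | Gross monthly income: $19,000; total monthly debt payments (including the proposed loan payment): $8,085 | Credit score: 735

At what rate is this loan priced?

Credit score 735 ≥ 667; DTI: 8,085 ÷ 19,000 = 42.6%, within the 45% cap
LTV = 605,400/788,000 = 76.8% ≤ 90%
Score 735 is in the 718–759 band; LTV 76.8% is in the 76.01–90% band → 8.425%.

8.425%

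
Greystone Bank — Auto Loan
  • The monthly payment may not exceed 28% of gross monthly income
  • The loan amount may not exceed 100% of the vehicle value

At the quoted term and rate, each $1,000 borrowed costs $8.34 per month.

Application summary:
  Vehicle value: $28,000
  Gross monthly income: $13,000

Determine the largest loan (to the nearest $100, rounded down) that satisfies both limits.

$28,000

Payment cap: 28% × $13,000 = $3,640/month.
At $8.34 per $1,000, that supports 3,640/8.34 × 1,000 ≈ $436,450 → $436,400.
LTV cap: 100% × $28,000 = $28,000 → $28,000.
Binding constraint: loan-to-value.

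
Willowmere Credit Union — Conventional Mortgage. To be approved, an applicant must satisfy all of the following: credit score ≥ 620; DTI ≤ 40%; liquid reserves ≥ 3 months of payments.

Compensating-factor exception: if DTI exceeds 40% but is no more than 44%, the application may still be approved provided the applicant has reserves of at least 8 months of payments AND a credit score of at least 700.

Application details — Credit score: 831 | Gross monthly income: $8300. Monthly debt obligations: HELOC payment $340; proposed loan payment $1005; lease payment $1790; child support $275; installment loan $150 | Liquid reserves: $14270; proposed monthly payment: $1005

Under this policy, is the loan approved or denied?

Credit score 831 ≥ 620 (meets base)
Total debts = (340 + 1,005 + 1,790 + 275 + 150) = 3,560. DTI = 3,560/8,300 = 42.9% > 40% — standard DTI limit exceeded.
Reserves = 14,270/1,005 = 14.2 months ≥ 3
42.9% falls in the override range (40%–44%), so the compensating-factor test applies.
Reserves 14.2 ≥ 8 months; credit score 831 ≥ 700.
Both compensating conditions met → exception applies.

Approved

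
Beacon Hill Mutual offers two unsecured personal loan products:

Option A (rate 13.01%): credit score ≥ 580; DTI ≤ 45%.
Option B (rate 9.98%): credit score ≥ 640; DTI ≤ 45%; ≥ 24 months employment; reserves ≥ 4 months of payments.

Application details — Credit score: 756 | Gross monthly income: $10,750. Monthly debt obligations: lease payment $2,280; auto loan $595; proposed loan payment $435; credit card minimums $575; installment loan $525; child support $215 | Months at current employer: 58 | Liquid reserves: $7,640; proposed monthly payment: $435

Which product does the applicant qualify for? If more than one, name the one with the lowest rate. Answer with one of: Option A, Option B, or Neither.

Option B

Total debts = (2,280 + 595 + 435 + 575 + 525 + 215) = 4,625; DTI = 4,625/10,750 = 43%.
Reserves = 7,640/435 = 17.6 months.
Option A: score 756 ≥ 580; DTI 43% ≤ 45% → qualifies.
Option B: score 756 ≥ 640; DTI 43% ≤ 45%; employment 58 ≥ 24 mo; reserves 17.6 ≥ 4 mo → qualifies.
Qualifying: Option A, Option B. Lowest rate is 9.98% → Option B.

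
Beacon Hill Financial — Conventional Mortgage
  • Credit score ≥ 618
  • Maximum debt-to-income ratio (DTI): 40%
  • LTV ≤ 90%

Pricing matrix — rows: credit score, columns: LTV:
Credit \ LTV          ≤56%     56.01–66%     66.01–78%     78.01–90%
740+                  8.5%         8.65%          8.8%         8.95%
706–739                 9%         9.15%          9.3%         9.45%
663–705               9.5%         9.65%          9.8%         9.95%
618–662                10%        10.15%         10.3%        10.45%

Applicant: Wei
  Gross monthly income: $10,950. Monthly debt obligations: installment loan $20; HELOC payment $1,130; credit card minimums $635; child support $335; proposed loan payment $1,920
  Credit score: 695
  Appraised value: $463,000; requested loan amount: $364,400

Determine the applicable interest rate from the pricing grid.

9.95%

Credit score 695 ≥ 618; Total monthly debts = (20 + 1,130 + 635 + 335 + 1,920) = 4,040. DTI: 4,040 ÷ 10,950 = 36.9%, within the 40% cap
LTV = 364,400/463,000 = 78.7% ≤ 90%
Row: 695 falls in 663–705. Column: 78.7% falls in 78.01–90%. Rate = 9.95%.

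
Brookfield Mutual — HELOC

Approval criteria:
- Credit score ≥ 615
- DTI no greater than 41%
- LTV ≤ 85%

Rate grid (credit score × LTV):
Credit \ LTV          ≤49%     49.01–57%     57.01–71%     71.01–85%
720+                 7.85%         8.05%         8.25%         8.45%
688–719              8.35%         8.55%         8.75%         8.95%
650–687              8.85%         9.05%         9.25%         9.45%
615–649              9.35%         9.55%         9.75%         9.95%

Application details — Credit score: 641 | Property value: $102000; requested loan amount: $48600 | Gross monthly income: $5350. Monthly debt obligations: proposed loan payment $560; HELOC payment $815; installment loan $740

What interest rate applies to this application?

9.35%

Credit score 641 ≥ 615; Total monthly debts = (560 + 815 + 740) = 2,115. DTI: 2,115 ÷ 5,350 = 39.5%, within the 41% cap
LTV = 48,600/102,000 = 47.6% ≤ 85%
Credit 641 → row 615–649; LTV 47.6% → column ≤49%. Grid cell → 9.35%.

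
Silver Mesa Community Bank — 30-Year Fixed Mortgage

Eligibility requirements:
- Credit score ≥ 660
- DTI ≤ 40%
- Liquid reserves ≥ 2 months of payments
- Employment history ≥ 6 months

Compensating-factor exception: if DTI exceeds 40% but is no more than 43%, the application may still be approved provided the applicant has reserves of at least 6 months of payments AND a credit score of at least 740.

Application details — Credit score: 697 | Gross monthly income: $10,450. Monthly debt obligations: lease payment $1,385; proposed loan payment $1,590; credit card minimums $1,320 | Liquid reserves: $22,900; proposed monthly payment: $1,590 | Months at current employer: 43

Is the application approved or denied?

Credit score 697 ≥ 660 (meets base)
Total debts = (1,385 + 1,590 + 1,320) = 4,295. DTI: 4,295 ÷ 10,450 = 41.1%, over the 40% base limit.
Reserves: 22,900 ÷ 1,590 = 14.4 months (meets 2-month minimum)
Employment 43 ≥ 6 months
DTI 41.1% is within the 40%–43% exception band; checking compensating factors.
Override check — reserves: 14.4 mo (ok); score: 697 (below 740).
Override conditions not both satisfied; exception does not apply.

Denied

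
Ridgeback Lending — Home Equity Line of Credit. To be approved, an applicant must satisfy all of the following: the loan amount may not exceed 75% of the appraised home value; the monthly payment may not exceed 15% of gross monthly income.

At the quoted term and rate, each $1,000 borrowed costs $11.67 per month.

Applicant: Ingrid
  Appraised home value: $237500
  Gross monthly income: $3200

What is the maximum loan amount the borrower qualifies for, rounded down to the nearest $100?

$41,100

Payment cap: 15% × $3,200 = $480/month.
At $11.67 per $1,000, that supports 480/11.67 × 1,000 ≈ $41,131 → $41,100.
LTV cap: 75% × $237,500 = $178,125 → $178,100.
Binding constraint: payment-to-income.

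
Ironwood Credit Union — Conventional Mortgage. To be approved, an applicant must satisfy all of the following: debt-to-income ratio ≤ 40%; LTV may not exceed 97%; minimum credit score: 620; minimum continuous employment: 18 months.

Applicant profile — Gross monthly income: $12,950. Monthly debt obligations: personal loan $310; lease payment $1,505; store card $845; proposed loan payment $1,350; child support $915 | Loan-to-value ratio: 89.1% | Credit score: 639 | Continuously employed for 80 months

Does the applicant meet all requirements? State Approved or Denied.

Total monthly debts = (310 + 1,505 + 845 + 1,350 + 915) = 4,925. DTI: 4,925 ÷ 12,950 = 38%, within the 40% cap
LTV 89.1% — within 97%
Credit score 639 ≥ 620 (meets)
Employment 80 ≥ 18 months
All criteria satisfied.

Approved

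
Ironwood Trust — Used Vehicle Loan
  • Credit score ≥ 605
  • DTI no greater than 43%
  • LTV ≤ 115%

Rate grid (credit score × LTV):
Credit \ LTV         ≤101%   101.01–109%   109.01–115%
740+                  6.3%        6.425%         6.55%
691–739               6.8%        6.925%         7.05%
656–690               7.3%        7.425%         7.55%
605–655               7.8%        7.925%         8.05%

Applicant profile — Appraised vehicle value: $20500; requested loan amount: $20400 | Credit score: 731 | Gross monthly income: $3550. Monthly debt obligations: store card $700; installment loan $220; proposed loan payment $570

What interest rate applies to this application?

Credit score 731 ≥ 605; Total monthly debts = (700 + 220 + 570) = 1,490. DTI: 1,490 ÷ 3,550 = 42%, within the 43% cap
Loan-to-value = 20,400/20,500 = 99.5% — pass (115% max)
Credit 731 → row 691–739; LTV 99.5% → column ≤101%. Grid cell → 6.8%.

6.8%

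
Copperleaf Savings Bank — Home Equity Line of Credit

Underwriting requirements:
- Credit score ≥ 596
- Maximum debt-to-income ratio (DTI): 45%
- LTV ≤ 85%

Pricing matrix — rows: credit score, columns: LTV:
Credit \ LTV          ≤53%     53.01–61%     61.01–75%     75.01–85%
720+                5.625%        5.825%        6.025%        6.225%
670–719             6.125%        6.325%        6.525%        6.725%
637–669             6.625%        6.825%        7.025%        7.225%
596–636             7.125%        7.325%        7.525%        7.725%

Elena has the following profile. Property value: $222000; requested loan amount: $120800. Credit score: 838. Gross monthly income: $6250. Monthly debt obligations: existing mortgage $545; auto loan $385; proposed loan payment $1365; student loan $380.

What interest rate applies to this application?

5.825%

Credit score 838 ≥ 596; Total monthly debts = (545 + 385 + 1,365 + 380) = 2,675. Debt-to-income = 2,675/6,250 = 42.8% — meets 45% limit
LTV = 120,800/222,000 = 54.4% ≤ 85%
Credit 838 → row 720+; LTV 54.4% → column 53.01–61%. Grid cell → 5.825%.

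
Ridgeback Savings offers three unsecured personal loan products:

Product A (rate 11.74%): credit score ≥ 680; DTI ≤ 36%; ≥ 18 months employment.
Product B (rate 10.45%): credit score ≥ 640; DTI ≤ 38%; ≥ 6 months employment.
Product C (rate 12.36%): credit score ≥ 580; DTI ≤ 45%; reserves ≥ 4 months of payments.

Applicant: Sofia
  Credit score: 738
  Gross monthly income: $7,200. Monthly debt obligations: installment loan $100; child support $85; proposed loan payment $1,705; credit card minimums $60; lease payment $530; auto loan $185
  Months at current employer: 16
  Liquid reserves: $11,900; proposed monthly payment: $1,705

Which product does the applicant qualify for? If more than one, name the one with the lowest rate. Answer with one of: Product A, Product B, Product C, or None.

Total debts = (100 + 85 + 1,705 + 60 + 530 + 185) = 2,665; DTI = 2,665/7,200 = 37%.
Reserves = 11,900/1,705 = 7.0 months.
Product A: score 738 ≥ 680; DTI 37% > 36%; employment 16 < 18 mo → does not qualify.
Product B: score 738 ≥ 640; DTI 37% ≤ 38%; employment 16 ≥ 6 mo → qualifies.
Product C: score 738 ≥ 580; DTI 37% ≤ 45%; reserves 7.0 ≥ 4 mo → qualifies.
Qualifying: Product B, Product C. Lowest rate is 10.45% → Product B.

Product B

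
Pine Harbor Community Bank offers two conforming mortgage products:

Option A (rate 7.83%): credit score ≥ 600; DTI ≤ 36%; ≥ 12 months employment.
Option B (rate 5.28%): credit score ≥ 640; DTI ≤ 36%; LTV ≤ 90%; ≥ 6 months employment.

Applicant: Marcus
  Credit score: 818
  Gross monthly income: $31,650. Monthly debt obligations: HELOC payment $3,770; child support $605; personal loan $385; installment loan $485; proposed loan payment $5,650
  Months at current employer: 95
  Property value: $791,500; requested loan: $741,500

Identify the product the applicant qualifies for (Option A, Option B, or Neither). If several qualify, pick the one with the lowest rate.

Option A

Total debts = (3,770 + 605 + 385 + 485 + 5,650) = 10,895; DTI = 10,895/31,650 = 34.4%.
LTV = 741,500/791,500 = 93.7%.
Option A: score 818 ≥ 600; DTI 34.4% ≤ 36%; employment 95 ≥ 12 mo → qualifies.
Option B: score 818 ≥ 640; DTI 34.4% ≤ 36%; LTV 93.7% > 90%; employment 95 ≥ 6 mo → does not qualify.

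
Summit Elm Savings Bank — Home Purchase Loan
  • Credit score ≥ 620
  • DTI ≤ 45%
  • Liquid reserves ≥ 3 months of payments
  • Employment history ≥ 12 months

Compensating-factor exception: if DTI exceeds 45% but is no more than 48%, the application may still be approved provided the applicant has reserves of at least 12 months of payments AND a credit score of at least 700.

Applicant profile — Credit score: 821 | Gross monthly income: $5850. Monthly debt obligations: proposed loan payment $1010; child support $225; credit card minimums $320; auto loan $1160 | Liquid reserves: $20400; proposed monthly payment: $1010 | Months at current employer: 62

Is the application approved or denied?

Approved

Credit score 821 ≥ 620 (meets base)
Total debts = (1,010 + 225 + 320 + 1,160) = 2,715. DTI: 2,715 ÷ 5,850 = 46.4%, over the 45% base limit.
Reserves: 20,400 ÷ 1,010 = 20.2 months (meets 3-month minimum)
Employment 62 ≥ 12 months
DTI 46.4% is within the 45%–48% exception band; checking compensating factors.
Override check — reserves: 20.2 mo (ok); score: 821 (ok).
Both override conditions satisfied; DTI exception granted.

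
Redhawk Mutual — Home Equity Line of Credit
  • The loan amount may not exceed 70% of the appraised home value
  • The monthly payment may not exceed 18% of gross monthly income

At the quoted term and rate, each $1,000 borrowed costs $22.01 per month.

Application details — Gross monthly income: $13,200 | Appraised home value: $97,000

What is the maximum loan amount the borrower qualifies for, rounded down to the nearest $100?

Payment cap: 18% × $13,200 = $2,376/month.
At $22.01 per $1,000, that supports 2,376/22.01 × 1,000 ≈ $107,950 → $107,900.
LTV cap: 70% × $97,000 = $67,900 → $67,900.
Binding constraint: loan-to-value.

$67,900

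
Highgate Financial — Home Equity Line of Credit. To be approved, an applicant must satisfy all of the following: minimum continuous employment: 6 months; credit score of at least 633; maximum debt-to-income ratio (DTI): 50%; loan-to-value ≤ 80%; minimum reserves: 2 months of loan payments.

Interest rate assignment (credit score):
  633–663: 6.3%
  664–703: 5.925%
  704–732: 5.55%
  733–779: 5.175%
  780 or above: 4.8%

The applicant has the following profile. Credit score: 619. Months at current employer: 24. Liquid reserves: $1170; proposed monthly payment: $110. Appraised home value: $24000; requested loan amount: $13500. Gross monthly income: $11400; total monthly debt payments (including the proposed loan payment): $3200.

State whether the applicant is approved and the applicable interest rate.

Credit score 619 < 633 (below minimum)
DTI: 3,200 ÷ 11,400 = 28.1%, within the 50% cap
Reserves = 1,170/110 = 10.6 months ≥ 2
LTV: 13,500 ÷ 24,000 = 56.2%, within 80% cap
Employment 24 ≥ 6 months
Not all requirements met → denied.

Denied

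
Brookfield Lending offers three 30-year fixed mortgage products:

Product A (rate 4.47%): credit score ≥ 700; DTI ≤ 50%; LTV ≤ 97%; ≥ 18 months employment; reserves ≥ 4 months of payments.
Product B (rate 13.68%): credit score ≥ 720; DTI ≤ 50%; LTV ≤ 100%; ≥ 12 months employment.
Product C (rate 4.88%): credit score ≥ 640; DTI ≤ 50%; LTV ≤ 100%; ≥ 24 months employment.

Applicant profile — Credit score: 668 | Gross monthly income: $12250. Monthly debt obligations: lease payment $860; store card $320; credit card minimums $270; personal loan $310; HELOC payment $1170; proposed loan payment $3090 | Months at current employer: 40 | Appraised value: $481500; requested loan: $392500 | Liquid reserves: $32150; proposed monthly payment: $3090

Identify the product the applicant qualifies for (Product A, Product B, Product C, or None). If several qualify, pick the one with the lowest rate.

Total debts = (860 + 320 + 270 + 310 + 1,170 + 3,090) = 6,020; DTI = 6,020/12,250 = 49.1%.
LTV = 392,500/481,500 = 81.5%.
Reserves = 32,150/3,090 = 10.4 months.
Product A: score 668 < 700; DTI 49.1% ≤ 50%; LTV 81.5% ≤ 97%; employment 40 ≥ 18 mo; reserves 10.4 ≥ 4 mo → does not qualify.
Product B: score 668 < 720; DTI 49.1% ≤ 50%; LTV 81.5% ≤ 100%; employment 40 ≥ 12 mo → does not qualify.
Product C: score 668 ≥ 640; DTI 49.1% ≤ 50%; LTV 81.5% ≤ 100%; employment 40 ≥ 24 mo → qualifies.

Product C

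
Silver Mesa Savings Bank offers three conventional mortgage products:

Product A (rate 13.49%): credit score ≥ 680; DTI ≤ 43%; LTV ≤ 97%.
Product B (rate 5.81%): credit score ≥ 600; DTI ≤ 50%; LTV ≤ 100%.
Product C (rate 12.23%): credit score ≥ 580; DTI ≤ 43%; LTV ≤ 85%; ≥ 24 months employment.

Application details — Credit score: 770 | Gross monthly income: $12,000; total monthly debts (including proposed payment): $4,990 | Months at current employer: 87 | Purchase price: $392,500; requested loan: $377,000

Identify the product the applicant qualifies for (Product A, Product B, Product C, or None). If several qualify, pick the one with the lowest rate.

Product B

DTI = 4,990/12,000 = 41.6%.
LTV = 377,000/392,500 = 96.1%.
Product A: score 770 ≥ 680; DTI 41.6% ≤ 43%; LTV 96.1% ≤ 97% → qualifies.
Product B: score 770 ≥ 600; DTI 41.6% ≤ 50%; LTV 96.1% ≤ 100% → qualifies.
Product C: score 770 ≥ 580; DTI 41.6% ≤ 43%; LTV 96.1% > 85%; employment 87 ≥ 24 mo → does not qualify.
Qualifying: Product A, Product B. Lowest rate is 5.81% → Product B.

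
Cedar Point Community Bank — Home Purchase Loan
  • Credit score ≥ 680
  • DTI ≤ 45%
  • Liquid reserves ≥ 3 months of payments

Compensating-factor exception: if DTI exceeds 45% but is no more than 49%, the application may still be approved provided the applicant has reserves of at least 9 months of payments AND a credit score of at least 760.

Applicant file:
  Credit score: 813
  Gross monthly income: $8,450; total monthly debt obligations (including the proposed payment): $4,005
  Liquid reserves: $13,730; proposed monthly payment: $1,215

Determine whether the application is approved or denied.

Approved

Credit score 813 ≥ 680 (meets base)
DTI: 4,005 ÷ 8,450 = 47.4%, over the 45% base limit.
Reserves: 13,730 ÷ 1,215 = 11.3 months (meets 3-month minimum)
DTI 47.4% is within the 45%–49% exception band; checking compensating factors.
Override check — reserves: 11.3 mo (ok); score: 813 (ok).
Both override conditions satisfied; DTI exception granted.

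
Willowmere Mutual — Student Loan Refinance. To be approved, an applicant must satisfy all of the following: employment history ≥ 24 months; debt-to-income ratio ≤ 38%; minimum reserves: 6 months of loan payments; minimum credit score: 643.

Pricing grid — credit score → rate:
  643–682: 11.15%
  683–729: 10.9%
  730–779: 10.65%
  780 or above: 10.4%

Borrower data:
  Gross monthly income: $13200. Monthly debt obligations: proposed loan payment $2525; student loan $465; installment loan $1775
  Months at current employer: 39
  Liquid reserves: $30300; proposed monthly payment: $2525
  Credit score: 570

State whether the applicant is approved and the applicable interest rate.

Denied

Credit score 570 < 643 (below minimum)
Employment 39 ≥ 24 months
Reserves: 30,300 ÷ 2,525 = 12.0 months (meets 6-month minimum)
Total monthly debts = (2,525 + 465 + 1,775) = 4,765. DTI = 4,765/13,200 = 36.1% ≤ 38%
Not all requirements met → denied.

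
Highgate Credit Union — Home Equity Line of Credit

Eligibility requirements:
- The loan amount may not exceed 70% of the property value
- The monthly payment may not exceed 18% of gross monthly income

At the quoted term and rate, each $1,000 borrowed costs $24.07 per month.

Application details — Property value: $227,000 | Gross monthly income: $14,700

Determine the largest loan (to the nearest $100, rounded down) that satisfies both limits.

$109,900

Payment cap: 18% × $14,700 = $2,646/month.
At $24.07 per $1,000, that supports 2,646/24.07 × 1,000 ≈ $109,929 → $109,900.
LTV cap: 70% × $227,000 = $158,900 → $158,900.
Binding constraint: payment-to-income.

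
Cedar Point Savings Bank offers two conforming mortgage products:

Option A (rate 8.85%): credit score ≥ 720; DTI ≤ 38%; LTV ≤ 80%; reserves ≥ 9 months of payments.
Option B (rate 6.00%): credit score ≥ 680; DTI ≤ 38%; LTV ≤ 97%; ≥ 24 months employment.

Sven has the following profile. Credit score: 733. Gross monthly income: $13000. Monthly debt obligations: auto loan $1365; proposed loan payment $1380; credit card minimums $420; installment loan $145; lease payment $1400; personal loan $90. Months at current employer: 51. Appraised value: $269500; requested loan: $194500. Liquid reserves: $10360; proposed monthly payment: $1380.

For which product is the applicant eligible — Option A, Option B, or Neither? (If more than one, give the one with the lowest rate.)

Option B

Total debts = (1,365 + 1,380 + 420 + 145 + 1,400 + 90) = 4,800; DTI = 4,800/13,000 = 36.9%.
LTV = 194,500/269,500 = 72.2%.
Reserves = 10,360/1,380 = 7.5 months.
Option A: score 733 ≥ 720; DTI 36.9% ≤ 38%; LTV 72.2% ≤ 80%; reserves 7.5 < 9 mo → does not qualify.
Option B: score 733 ≥ 680; DTI 36.9% ≤ 38%; LTV 72.2% ≤ 97%; employment 51 ≥ 24 mo → qualifies.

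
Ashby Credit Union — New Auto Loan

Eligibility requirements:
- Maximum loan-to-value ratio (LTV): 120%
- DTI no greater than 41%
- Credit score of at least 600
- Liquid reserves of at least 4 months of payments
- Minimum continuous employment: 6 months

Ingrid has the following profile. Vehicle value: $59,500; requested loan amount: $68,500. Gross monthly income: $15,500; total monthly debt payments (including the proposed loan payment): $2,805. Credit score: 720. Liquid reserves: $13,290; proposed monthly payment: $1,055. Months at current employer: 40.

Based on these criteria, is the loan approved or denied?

LTV = 68,500/59,500 = 115.1% ≤ 120%
DTI = 2,805/15,500 = 18.1% ≤ 41%
Credit score 720 ≥ 600 (meets)
Reserves: 13,290 ÷ 1,055 = 12.6 months (meets 4-month minimum)
Employment 40 ≥ 6 months
All criteria satisfied.

Approved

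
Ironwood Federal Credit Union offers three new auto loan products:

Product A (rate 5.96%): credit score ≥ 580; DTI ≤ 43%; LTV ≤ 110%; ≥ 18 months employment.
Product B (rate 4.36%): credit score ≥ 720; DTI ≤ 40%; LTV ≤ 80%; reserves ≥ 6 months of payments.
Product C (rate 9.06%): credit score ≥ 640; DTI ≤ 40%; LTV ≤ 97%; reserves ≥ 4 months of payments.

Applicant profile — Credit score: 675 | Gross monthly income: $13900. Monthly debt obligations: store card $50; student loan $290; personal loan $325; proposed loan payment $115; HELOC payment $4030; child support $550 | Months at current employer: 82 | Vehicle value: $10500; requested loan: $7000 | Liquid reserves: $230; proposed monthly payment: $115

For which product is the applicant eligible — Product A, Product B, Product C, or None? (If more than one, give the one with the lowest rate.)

Product A

Total debts = (50 + 290 + 325 + 115 + 4,030 + 550) = 5,360; DTI = 5,360/13,900 = 38.6%.
LTV = 7,000/10,500 = 66.7%.
Reserves = 230/115 = 2.0 months.
Product A: score 675 ≥ 580; DTI 38.6% ≤ 43%; LTV 66.7% ≤ 110%; employment 82 ≥ 18 mo → qualifies.
Product B: score 675 < 720; DTI 38.6% ≤ 40%; LTV 66.7% ≤ 80%; reserves 2.0 < 6 mo → does not qualify.
Product C: score 675 ≥ 640; DTI 38.6% ≤ 40%; LTV 66.7% ≤ 97%; reserves 2.0 < 4 mo → does not qualify.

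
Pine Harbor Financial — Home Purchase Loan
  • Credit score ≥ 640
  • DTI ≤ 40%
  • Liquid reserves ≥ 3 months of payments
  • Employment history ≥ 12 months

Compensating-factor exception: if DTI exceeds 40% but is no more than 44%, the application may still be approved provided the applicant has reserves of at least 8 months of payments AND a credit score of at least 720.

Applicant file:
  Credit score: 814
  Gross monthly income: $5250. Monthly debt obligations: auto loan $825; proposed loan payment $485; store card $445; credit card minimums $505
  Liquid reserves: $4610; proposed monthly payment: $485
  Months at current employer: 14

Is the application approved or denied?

Credit score 814 ≥ 640 (meets base)
Total debts = (825 + 485 + 445 + 505) = 2,260. DTI: 2,260 ÷ 5,250 = 43%, over the 40% base limit.
Reserves = 4,610/485 = 9.5 months ≥ 3
Employment 14 ≥ 12 months
DTI 43% is within the 40%–44% exception band; checking compensating factors.
Reserves 9.5 ≥ 8 months; credit score 814 ≥ 720.
Both override conditions satisfied; DTI exception granted.

Approved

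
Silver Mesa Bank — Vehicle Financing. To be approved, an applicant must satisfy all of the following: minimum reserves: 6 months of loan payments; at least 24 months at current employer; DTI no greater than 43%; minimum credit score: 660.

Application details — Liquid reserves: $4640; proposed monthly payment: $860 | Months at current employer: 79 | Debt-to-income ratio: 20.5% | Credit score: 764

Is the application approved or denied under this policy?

Reserves = 4,640/860 = 5.4 months < 6
Employment 79 ≥ 24 months
DTI 20.5% ≤ 43%
Credit score 764 ≥ 660 (meets)
Fails on reserves.

Denied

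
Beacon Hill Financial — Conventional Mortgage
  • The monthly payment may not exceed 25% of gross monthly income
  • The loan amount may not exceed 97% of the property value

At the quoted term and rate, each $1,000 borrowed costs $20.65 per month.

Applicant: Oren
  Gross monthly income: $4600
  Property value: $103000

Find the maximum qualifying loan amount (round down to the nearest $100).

$55,600

Payment cap: 25% × $4,600 = $1,150/month.
At $20.65 per $1,000, that supports 1,150/20.65 × 1,000 ≈ $55,690 → $55,600.
LTV cap: 97% × $103,000 = $99,910 → $99,900.
Binding constraint: payment-to-income.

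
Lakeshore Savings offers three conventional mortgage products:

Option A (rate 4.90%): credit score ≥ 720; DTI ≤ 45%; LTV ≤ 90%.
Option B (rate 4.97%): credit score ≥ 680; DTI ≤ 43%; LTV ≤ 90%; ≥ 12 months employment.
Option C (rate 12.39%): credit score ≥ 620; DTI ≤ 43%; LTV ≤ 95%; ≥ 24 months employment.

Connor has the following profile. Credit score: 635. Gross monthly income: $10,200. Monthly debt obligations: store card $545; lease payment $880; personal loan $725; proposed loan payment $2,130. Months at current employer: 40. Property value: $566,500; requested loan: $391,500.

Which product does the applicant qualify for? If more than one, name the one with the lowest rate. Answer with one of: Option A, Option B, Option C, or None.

Option C

Total debts = (545 + 880 + 725 + 2,130) = 4,280; DTI = 4,280/10,200 = 42%.
LTV = 391,500/566,500 = 69.1%.
Option A: score 635 < 720; DTI 42% ≤ 45%; LTV 69.1% ≤ 90% → does not qualify.
Option B: score 635 < 680; DTI 42% ≤ 43%; LTV 69.1% ≤ 90%; employment 40 ≥ 12 mo → does not qualify.
Option C: score 635 ≥ 620; DTI 42% ≤ 43%; LTV 69.1% ≤ 95%; employment 40 ≥ 24 mo → qualifies.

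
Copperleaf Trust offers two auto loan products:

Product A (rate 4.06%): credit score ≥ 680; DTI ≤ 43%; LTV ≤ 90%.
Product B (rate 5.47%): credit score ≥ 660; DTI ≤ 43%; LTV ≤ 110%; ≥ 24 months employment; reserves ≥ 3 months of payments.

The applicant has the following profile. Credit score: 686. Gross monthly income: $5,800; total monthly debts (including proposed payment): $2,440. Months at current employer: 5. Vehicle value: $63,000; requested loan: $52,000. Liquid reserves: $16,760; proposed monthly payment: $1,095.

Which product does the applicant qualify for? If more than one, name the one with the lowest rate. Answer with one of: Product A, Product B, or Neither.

DTI = 2,440/5,800 = 42.1%.
LTV = 52,000/63,000 = 82.5%.
Reserves = 16,760/1,095 = 15.3 months.
Product A: score 686 ≥ 680; DTI 42.1% ≤ 43%; LTV 82.5% ≤ 90% → qualifies.
Product B: score 686 ≥ 660; DTI 42.1% ≤ 43%; LTV 82.5% ≤ 110%; employment 5 < 24 mo; reserves 15.3 ≥ 3 mo → does not qualify.

Product A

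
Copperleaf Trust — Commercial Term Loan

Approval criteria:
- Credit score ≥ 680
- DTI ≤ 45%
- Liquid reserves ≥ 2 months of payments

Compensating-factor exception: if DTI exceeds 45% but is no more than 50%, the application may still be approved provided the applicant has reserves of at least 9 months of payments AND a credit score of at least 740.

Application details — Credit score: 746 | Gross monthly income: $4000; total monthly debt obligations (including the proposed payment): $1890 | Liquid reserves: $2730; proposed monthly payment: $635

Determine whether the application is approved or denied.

Credit score 746 ≥ 680 (meets base)
DTI = 1,890/4,000 = 47.2% > 45% — standard DTI limit exceeded.
Liquid reserves cover 2,730/635 = 4.3 months — ≥ 2 required
47.2% falls in the override range (45%–50%), so the compensating-factor test applies.
Override check — reserves: 4.3 mo (short of 9); score: 746 (ok).
Compensating-factor requirement not fully met.

Denied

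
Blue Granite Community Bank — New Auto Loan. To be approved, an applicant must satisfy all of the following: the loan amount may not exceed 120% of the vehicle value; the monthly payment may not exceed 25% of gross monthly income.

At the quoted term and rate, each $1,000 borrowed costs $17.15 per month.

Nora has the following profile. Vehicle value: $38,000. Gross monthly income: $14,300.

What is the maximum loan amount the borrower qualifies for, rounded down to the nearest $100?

$45,600

Payment cap: 25% × $14,300 = $3,575/month.
At $17.15 per $1,000, that supports 3,575/17.15 × 1,000 ≈ $208,454 → $208,400.
LTV cap: 120% × $38,000 = $45,600 → $45,600.
Binding constraint: loan-to-value.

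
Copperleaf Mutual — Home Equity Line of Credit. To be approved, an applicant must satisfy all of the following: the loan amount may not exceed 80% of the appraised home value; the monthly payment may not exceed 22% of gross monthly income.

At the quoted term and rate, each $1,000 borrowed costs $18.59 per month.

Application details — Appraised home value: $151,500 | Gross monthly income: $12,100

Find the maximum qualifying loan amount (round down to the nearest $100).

Payment cap: 22% × $12,100 = $2,662/month.
At $18.59 per $1,000, that supports 2,662/18.59 × 1,000 ≈ $143,195 → $143,100.
LTV cap: 80% × $151,500 = $121,200 → $121,200.
Binding constraint: loan-to-value.

$121,200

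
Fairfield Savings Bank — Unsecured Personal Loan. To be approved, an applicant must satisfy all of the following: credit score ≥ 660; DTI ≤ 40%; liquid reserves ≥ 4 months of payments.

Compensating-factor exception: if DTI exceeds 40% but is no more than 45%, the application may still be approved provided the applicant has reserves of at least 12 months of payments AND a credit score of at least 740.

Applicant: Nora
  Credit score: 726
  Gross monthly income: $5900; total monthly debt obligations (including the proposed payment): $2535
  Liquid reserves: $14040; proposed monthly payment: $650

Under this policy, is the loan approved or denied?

Credit score 726 ≥ 660 (meets base)
DTI: 2,535 ÷ 5,900 = 43%, over the 40% base limit.
Liquid reserves cover 14,040/650 = 21.6 months — ≥ 4 required
DTI 43% is within the 40%–45% exception band; checking compensating factors.
Reserves 21.6 ≥ 12 months; credit score 726 < 740.
Compensating-factor requirement not fully met.

Denied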